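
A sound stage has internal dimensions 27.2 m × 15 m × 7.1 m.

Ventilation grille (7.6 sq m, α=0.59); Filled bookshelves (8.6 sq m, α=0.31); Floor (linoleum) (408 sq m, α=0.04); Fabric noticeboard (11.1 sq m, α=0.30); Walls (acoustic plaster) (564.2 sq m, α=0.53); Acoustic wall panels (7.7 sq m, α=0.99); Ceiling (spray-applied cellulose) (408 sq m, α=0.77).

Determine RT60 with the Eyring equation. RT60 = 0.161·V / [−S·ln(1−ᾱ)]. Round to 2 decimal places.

Total surface area S = 7.6 + 8.6 + 408 + 11.1 + 564.2 + 7.7 + 408 = 1415.2 sq m.
Σ(Sᵢαᵢ) = 7.6·0.59 + 8.6·0.31 + 408·0.04 + 11.1·0.30 + 564.2·0.53 + 7.7·0.99 + 408·0.77 = 647.609.
ᾱ = 647.609 / 1415.2 = 0.4576.
Eyring denominator: −S ln(1−ᾱ) = 865.751.
V = 27.2 × 15 × 7.1 = 2896.8 m³.
T = 0.161·V/[−S·ln(1−ᾱ)] = 0.161·2896.8/865.751 = 0.54 s.

0.54 s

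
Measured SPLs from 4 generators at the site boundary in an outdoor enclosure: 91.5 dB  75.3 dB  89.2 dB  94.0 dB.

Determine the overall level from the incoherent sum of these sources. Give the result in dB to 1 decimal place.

96.8 dB

Σ 10^(Lᵢ/10) = 4.79e+09.
Back to dB: 10·log₁₀ Σ = 96.8 dB.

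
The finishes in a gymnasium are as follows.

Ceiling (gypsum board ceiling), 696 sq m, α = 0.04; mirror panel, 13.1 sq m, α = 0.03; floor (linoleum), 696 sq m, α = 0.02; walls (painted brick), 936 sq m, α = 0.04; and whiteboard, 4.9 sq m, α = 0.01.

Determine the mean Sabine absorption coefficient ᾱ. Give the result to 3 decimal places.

S = Σ Sᵢ = 696 + 13.1 + 696 + 936 + 4.9 = 2346.0 sq m.
Weighted sum Σ Sα = 79.642.
ᾱ = 79.642 / 2346.0 = 0.034.

0.034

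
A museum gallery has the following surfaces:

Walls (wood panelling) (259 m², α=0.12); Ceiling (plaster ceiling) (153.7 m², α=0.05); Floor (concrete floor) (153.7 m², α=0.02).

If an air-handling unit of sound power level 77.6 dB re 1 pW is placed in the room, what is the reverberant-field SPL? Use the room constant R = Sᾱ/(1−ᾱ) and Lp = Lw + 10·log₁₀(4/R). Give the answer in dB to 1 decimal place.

Σ(Sᵢαᵢ) = 259×0.12 + 153.7×0.05 + 153.7×0.02 = 41.839; total area S = 566.4 m².
ᾱ = 41.839/566.4 = 0.0739; R = Sᾱ/(1−ᾱ) = 41.839/(1−0.0739) = 45.178 m².
Lp = Lw + 10 log₁₀(4/R) = 77.6 -10.53 = 67.1 dB.

67.1 dB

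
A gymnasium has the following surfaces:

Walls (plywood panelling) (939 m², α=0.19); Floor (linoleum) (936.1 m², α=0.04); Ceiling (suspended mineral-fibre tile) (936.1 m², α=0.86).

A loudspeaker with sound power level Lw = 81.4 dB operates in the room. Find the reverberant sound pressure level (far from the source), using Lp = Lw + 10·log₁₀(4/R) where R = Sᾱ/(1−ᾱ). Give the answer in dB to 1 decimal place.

Σ(Sᵢαᵢ) = 939×0.19 + 936.1×0.04 + 936.1×0.86 = 1020.900; total area S = 2811.2 m².
ᾱ = 0.3632, so room constant R = A/(1−ᾱ) = 1603.172 m².
Lp = 81.4 + 10·log₁₀(4/1603.172) = 81.4 + (-26.03) = 55.4 dB.

55.4 dB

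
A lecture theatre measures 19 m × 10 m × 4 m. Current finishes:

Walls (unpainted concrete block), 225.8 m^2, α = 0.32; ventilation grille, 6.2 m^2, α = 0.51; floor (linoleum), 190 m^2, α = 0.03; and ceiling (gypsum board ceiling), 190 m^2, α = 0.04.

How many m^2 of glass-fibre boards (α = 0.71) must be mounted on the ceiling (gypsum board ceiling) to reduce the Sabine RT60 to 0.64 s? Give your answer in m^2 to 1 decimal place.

152.9

Total absorption A₁ = 225.8·0.32 + 6.2·0.51 + 190·0.03 + 190·0.04
  = 72.256 + 3.162 + 5.700 + 7.600 = 88.718 m^2 sabins.
Required A₂ = 0.161·760/0.64 = 191.188 sabins.
Absorption to add: 191.188 − 88.718 = 102.469 sabins.
Each m^2 of panel replacing the ceiling (gypsum board ceiling) adds (0.71 − 0.04) = 0.67 sabins.
Area = ΔA/Δα = 102.469/0.67 = 152.9 m^2.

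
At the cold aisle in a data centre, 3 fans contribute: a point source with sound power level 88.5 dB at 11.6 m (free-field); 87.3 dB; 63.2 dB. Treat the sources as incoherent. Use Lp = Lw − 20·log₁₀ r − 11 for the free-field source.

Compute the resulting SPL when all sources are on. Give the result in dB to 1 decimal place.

87.3 dB

Source at 11.6 m: Lp = 88.5 − 20·log₁₀(11.6) − 11 = 56.2 dB.
Converting to relative power and adding: 10^(56.2/10) + 10^(87.3/10) + 10^(63.2/10) = 5.395e+08.
Combined level = 10 log₁₀(5.395e+08) = 87.3 dB.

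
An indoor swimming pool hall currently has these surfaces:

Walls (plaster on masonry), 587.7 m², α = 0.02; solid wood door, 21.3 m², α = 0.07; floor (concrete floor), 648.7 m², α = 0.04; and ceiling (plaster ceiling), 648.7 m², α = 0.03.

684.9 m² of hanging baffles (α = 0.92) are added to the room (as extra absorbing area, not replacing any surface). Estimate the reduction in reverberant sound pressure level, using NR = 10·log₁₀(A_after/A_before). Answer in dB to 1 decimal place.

10.7 dB

A_before = Σ Sᵢαᵢ = 587.7*0.02 + 21.3*0.07 + 648.7*0.04 + 648.7*0.03 = 58.654 sabins.
Treatment contributes 684.9·0.92 = 630.108 sabins.
New total A_after = 688.762 sabins.
Reduction = 10 log₁₀(A_after/A_before) = 10 log₁₀(11.7428) = 10.7 dB.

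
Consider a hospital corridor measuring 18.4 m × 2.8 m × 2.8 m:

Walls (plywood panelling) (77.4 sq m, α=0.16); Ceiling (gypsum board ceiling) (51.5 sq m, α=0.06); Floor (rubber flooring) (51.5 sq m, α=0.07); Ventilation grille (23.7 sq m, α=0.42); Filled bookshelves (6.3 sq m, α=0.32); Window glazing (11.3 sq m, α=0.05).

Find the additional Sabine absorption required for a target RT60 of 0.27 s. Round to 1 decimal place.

54.4 sabins

A₁ = Σ Sᵢαᵢ = 77.4·0.16 + 51.5·0.06 + 51.5·0.07 + 23.7·0.42 + 6.3·0.32 + 11.3·0.05 = 31.614 sabins.
V = 144.256 m³. Required absorption A₂ = 0.161 × 144.256 / 0.27 = 86.019 sabins.
Shortfall: 86.019 − 31.614 = 54.4 sabins.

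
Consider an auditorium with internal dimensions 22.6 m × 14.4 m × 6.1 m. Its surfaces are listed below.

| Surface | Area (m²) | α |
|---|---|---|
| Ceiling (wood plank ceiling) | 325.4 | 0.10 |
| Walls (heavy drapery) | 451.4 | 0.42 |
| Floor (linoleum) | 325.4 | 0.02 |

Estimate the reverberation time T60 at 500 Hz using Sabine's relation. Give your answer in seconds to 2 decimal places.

1.40 s

Total absorption A = 325.4×0.10 + 451.4×0.42 + 325.4×0.02
  = 32.540 + 189.588 + 6.508 = 228.636 m² sabins.
V = 22.6·14.4·6.1 = 1985.184 m³.
Sabine: RT60 = 0.161 × 1985.184 / 228.636 = 1.40 s.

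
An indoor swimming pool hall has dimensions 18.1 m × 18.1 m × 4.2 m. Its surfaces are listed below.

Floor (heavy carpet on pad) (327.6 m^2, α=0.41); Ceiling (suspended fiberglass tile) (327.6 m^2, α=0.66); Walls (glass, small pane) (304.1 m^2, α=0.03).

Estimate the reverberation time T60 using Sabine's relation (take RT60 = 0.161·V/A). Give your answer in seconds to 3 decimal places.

0.616 s

Equivalent absorption area: A = 327.6·0.41 + 327.6·0.66 + 304.1·0.03 = 359.655 m^2.
Volume V = 18.1 × 18.1 × 4.2 = 1375.962 m³.
Sabine: RT60 = 0.161 × 1375.962 / 359.655 = 0.616 s.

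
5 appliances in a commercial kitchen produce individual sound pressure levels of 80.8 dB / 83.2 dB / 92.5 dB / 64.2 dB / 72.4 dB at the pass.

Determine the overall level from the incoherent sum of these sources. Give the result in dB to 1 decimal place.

93.3 dB

Sum in the linear (power) domain: Σ 10^(Lᵢ/10) = 10^(80.8/10) + 10^(83.2/10) + 10^(92.5/10) + 10^(64.2/10) + 10^(72.4/10) = 2.127e+09.
Combined level = 10 log₁₀(2.127e+09) = 93.3 dB.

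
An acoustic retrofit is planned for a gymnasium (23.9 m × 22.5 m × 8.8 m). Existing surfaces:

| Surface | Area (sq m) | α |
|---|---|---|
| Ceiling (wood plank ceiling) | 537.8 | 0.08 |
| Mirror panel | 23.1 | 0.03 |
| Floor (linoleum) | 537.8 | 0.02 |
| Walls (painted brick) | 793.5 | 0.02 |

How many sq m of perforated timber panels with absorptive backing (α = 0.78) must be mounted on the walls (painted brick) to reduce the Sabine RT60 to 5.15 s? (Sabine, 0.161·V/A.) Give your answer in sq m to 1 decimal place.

102.1

Equivalent absorption area: A₁ = 537.8×0.08 + 23.1×0.03 + 537.8×0.02 + 793.5×0.02 = 70.343 sq m.
V = 4732.2 m³. Target absorption A₂ = 0.161 × 4732.2 / 5.15 = 147.939 sabins.
ΔA needed = 147.939 − 70.343 = 77.596 sabins.
Each sq m of panel replacing the walls (painted brick) adds (0.78 − 0.02) = 0.76 sabins.
Area = ΔA/Δα = 77.596/0.76 = 102.1 sq m.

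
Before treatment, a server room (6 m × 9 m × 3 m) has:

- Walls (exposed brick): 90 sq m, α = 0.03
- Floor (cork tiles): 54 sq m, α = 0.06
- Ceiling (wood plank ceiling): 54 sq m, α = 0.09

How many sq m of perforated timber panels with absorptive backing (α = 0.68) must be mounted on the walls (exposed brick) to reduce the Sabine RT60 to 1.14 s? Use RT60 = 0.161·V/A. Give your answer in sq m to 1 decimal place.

18.6

Equivalent absorption area: A₁ = 90×0.03 + 54×0.06 + 54×0.09 = 10.800 sq m.
V = 162 m³. Target absorption A₂ = 0.161 × 162 / 1.14 = 22.879 sabins.
ΔA needed = 22.879 − 10.800 = 12.079 sabins.
Net gain per sq m: Δα = 0.68 − 0.03 = 0.65.
Area = ΔA/Δα = 12.079/0.65 = 18.6 sq m.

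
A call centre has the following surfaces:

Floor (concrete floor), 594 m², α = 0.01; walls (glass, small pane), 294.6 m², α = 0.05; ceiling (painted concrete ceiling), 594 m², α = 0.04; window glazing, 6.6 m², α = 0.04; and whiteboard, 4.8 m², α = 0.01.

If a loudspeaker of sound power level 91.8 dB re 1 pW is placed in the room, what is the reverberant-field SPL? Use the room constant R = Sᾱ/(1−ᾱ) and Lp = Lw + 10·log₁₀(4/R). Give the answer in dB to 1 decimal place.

81.2 dB

Σ(Sᵢαᵢ) = 594×0.01 + 294.6×0.05 + 594×0.04 + 6.6×0.04 + 4.8×0.01 = 44.742; total area S = 1494.0 m².
ᾱ = 0.0299, so room constant R = A/(1−ᾱ) = 46.121 m².
Lp = Lw + 10 log₁₀(4/R) = 91.8 -10.62 = 81.2 dB.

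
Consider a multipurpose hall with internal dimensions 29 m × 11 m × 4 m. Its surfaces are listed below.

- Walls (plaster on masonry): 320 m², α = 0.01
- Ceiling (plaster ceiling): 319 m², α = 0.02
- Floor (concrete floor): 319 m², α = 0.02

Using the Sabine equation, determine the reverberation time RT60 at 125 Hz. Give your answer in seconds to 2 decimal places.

12.87 seconds

Summing Sᵢαᵢ: 3.200 + 6.380 + 6.380 → A = 15.960 sabins.
V = 29·11·4 = 1276 m³.
RT60 = 0.161 · V / A = 0.161 × 1276 / 15.960 = 12.87 s.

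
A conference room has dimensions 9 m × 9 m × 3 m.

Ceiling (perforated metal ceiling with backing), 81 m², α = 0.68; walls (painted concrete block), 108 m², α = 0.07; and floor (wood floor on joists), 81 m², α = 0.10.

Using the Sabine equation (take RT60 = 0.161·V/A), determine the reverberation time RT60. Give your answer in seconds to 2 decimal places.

0.55 sec

A = Σ Sᵢαᵢ = 81×0.68 + 108×0.07 + 81×0.10 = 70.740 sabins.
V = 9·9·3 = 243 m³.
RT60 = 0.161 · V / A = 0.161 × 243 / 70.740 = 0.55 s.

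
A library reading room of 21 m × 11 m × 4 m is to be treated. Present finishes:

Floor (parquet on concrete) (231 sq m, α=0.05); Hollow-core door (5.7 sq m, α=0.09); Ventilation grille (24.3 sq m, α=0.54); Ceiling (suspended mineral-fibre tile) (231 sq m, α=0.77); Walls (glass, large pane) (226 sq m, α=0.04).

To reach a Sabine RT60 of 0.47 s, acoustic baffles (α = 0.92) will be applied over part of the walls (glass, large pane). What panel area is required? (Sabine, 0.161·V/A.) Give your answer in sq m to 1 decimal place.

A₁ = Σ Sᵢαᵢ = 231×0.05 + 5.7×0.09 + 24.3×0.54 + 231×0.77 + 226×0.04 = 212.095 sabins.
Required A₂ = 0.161·924/0.47 = 316.519 sabins.
Absorption to add: 316.519 − 212.095 = 104.424 sabins.
Each sq m of panel replacing the walls (glass, large pane) adds (0.92 − 0.04) = 0.88 sabins.
Panel area = 104.424 / 0.88 = 118.7 sq m.

118.7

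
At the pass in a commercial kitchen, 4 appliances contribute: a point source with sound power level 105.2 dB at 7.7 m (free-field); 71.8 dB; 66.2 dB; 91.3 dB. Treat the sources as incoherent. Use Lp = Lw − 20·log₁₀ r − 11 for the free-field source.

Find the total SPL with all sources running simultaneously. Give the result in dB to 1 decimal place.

91.5 dB

Source at 7.7 m: Lp = 105.2 − 20·log₁₀(7.7) − 11 = 76.5 dB.
Sum in the linear (power) domain: Σ 10^(Lᵢ/10) = 10^(76.5/10) + 10^(71.8/10) + 10^(66.2/10) + 10^(91.3/10) = 1.413e+09.
Back to dB: 10·log₁₀ Σ = 91.5 dB.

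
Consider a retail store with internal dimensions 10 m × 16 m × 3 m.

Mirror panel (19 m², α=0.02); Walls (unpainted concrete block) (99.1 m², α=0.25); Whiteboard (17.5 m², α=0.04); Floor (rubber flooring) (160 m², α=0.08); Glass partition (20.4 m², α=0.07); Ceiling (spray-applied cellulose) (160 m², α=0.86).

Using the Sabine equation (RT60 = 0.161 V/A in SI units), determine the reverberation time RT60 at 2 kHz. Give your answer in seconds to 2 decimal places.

A = Σ Sᵢαᵢ = 19×0.02 + 99.1×0.25 + 17.5×0.04 + 160×0.08 + 20.4×0.07 + 160×0.86 = 177.683 sabins.
Room volume: 480 m³.
Sabine: RT60 = 0.161 × 480 / 177.683 = 0.43 s.

0.43 s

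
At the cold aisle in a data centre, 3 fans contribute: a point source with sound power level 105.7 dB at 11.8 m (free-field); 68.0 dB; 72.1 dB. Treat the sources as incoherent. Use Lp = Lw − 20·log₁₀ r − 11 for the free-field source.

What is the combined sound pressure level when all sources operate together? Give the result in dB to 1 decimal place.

76.4 dB

Source at 11.8 m: Lp = 105.7 − 20·log₁₀(11.8) − 11 = 73.3 dB.
Σ 10^(Lᵢ/10) = 4.391e+07.
Combined level = 10 log₁₀(4.391e+07) = 76.4 dB.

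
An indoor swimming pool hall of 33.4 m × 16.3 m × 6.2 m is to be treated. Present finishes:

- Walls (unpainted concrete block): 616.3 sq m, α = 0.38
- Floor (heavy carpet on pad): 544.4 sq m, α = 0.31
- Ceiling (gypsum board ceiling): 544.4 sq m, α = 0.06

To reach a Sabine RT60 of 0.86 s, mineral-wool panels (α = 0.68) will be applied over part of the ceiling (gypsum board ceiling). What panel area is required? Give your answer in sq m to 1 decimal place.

A₁ = Σ Sᵢαᵢ = 616.3·0.38 + 544.4·0.31 + 544.4·0.06 = 435.622 sabins.
Required A₂ = 0.161·3375.404/0.86 = 631.907 sabins.
ΔA needed = 631.907 − 435.622 = 196.285 sabins.
Net gain per sq m: Δα = 0.68 − 0.06 = 0.62.
Panel area = 196.285 / 0.62 = 316.6 sq m.

316.6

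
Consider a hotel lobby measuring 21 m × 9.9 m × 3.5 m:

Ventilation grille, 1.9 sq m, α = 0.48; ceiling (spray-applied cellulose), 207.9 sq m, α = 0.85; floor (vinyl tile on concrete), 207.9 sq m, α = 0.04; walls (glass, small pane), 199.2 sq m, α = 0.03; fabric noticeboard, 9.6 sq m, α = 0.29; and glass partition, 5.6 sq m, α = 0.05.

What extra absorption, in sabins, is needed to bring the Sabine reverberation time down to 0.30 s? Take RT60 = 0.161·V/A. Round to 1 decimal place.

195.5 sabins

Equivalent absorption area: A₁ = 1.9×0.48 + 207.9×0.85 + 207.9×0.04 + 199.2×0.03 + 9.6×0.29 + 5.6×0.05 = 194.983 sq m.
Target A₂ = 0.161·727.65/0.30 = 390.506 sabins (V = 727.65 m³).
Additional absorption ΔA = 390.506 − 194.983 = 195.5 sabins.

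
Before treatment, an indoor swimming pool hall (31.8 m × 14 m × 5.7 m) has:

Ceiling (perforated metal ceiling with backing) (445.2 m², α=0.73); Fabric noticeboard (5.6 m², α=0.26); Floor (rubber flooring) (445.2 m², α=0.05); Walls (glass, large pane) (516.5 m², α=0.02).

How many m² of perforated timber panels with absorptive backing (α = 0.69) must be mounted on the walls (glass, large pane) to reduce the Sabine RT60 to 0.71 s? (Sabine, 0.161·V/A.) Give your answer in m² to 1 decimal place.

323.0

A₁ = Σ Sᵢαᵢ = 445.2·0.73 + 5.6·0.26 + 445.2·0.05 + 516.5·0.02 = 359.042 sabins.
V = 2537.64 m³. Target absorption A₂ = 0.161 × 2537.64 / 0.71 = 575.437 sabins.
ΔA needed = 575.437 − 359.042 = 216.395 sabins.
Net gain per m²: Δα = 0.69 − 0.02 = 0.67.
Panel area = 216.395 / 0.67 = 323.0 m².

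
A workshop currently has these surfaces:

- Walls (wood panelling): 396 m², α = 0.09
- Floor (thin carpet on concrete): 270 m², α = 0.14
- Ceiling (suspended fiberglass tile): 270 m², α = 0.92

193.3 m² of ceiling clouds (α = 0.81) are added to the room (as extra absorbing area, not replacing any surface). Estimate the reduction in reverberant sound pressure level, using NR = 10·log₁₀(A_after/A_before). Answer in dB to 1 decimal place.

Total absorption A_before = 396*0.09 + 270*0.14 + 270*0.92
  = 35.640 + 37.800 + 248.400 = 321.840 m² sabins.
Treatment contributes 193.3·0.81 = 156.573 sabins.
New total A_after = 478.413 sabins.
NR = 10·log₁₀(478.413/321.840) = 1.7 dB.

1.7 dB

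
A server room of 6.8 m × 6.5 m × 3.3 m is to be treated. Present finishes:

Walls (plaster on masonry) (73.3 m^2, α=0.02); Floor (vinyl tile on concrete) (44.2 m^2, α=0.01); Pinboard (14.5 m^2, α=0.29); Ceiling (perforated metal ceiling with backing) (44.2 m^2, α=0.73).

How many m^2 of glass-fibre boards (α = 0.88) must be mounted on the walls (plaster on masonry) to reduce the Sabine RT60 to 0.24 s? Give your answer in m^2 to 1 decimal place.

69.1

Equivalent absorption area: A₁ = 73.3×0.02 + 44.2×0.01 + 14.5×0.29 + 44.2×0.73 = 38.379 m^2.
Required A₂ = 0.161·145.86/0.24 = 97.848 sabins.
ΔA needed = 97.848 − 38.379 = 59.469 sabins.
Each m^2 of panel replacing the walls (plaster on masonry) adds (0.88 − 0.02) = 0.86 sabins.
Area = ΔA/Δα = 59.469/0.86 = 69.1 m^2.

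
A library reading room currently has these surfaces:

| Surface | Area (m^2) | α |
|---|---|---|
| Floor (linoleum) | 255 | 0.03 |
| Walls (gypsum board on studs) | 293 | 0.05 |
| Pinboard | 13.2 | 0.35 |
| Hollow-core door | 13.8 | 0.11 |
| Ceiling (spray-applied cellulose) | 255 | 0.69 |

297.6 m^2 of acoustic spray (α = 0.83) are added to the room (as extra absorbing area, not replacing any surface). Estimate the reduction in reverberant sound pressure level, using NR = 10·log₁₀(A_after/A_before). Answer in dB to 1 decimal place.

Equivalent absorption area: A_before = 255·0.03 + 293·0.05 + 13.2·0.35 + 13.8·0.11 + 255·0.69 = 204.388 m^2.
Added absorption = 297.6 × 0.83 = 247.008 sabins.
A_after = 204.388 + 247.008 = 451.396 sabins.
Reduction = 10 log₁₀(A_after/A_before) = 10 log₁₀(2.2085) = 3.4 dB.

3.4 dB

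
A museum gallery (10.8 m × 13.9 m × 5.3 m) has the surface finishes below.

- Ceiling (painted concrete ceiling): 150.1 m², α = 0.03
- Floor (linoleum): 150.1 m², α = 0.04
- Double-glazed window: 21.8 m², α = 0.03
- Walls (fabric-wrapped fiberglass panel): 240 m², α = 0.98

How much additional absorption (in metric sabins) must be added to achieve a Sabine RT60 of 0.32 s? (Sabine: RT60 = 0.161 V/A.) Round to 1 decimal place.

153.9 sabins

Equivalent absorption area: A₁ = 150.1*0.03 + 150.1*0.04 + 21.8*0.03 + 240*0.98 = 246.361 m².
Target A₂ = 0.161·795.636/0.32 = 400.304 sabins (V = 795.636 m³).
ΔA = A₂ − A₁ = 400.304 − 246.361 = 153.9 sabins.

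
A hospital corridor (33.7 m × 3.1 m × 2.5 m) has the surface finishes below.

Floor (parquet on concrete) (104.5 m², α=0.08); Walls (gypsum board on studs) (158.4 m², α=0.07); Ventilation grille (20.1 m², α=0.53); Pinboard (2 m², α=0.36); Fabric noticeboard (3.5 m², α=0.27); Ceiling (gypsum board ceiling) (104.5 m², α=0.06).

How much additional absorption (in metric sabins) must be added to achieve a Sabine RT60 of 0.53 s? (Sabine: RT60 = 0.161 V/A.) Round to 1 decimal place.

41.3 sabins

Summing Sᵢαᵢ: 8.360 + 11.088 + 10.653 + 0.720 + 0.945 + 6.270 → A₁ = 38.036 sabins.
V = 261.175 m³. Required absorption A₂ = 0.161 × 261.175 / 0.53 = 79.338 sabins.
ΔA = A₂ − A₁ = 79.338 − 38.036 = 41.3 sabins.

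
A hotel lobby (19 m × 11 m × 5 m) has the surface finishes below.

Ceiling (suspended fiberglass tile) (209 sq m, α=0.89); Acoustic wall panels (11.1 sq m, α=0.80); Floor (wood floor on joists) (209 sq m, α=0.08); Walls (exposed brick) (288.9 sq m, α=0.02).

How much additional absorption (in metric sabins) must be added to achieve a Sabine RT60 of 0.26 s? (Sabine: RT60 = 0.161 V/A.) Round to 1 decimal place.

Summing Sᵢαᵢ: 186.010 + 8.880 + 16.720 + 5.778 → A₁ = 217.388 sabins.
V = 1045 m³. Required absorption A₂ = 0.161 × 1045 / 0.26 = 647.096 sabins.
Shortfall: 647.096 − 217.388 = 429.7 sabins.

429.7 sabins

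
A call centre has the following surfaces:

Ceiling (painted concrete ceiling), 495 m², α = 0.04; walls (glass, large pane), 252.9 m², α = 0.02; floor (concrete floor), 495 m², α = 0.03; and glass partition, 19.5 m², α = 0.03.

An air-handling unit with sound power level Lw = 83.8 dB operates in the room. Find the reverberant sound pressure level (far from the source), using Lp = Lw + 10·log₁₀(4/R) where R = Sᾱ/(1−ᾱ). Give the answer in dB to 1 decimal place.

73.6 dB

A = 40.293 sabins; S = 1262.4 m².
ᾱ = 40.293/1262.4 = 0.0319; R = Sᾱ/(1−ᾱ) = 40.293/(1−0.0319) = 41.621 m².
Lp = Lw + 10 log₁₀(4/R) = 83.8 -10.17 = 73.6 dB.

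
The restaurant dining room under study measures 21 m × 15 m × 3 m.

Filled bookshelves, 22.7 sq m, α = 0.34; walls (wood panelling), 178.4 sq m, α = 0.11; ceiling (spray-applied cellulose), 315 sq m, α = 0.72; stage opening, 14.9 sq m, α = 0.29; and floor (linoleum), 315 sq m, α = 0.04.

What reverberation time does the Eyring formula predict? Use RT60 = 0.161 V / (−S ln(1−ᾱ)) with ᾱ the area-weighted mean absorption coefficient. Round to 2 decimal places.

0.47 s

S = Σ Sᵢ = 846.0 sq m.
Absorption A = 22.7×0.34 + 178.4×0.11 + 315×0.72 + 14.9×0.29 + 315×0.04 = 271.063 sabins.
Mean coefficient ᾱ = A/S = 0.3204.
Eyring denominator: −S ln(1−ᾱ) = 326.768.
V = 21 × 15 × 3 = 945 m³.
RT60 = 0.161 × 945 / 326.768 = 0.47 s.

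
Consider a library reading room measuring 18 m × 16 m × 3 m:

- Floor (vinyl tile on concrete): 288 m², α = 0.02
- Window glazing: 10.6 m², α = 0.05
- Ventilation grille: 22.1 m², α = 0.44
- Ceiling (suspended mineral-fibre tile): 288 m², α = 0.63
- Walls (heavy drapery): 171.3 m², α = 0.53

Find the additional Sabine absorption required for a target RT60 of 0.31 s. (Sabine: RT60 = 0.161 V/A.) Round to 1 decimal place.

160.5 sabins

A₁ = Σ Sᵢαᵢ = 288·0.02 + 10.6·0.05 + 22.1·0.44 + 288·0.63 + 171.3·0.53 = 288.243 sabins.
For T = 0.31 s, need A₂ = 0.161·V/T = 0.161·864/0.31 = 448.723 sabins.
Shortfall: 448.723 − 288.243 = 160.5 sabins.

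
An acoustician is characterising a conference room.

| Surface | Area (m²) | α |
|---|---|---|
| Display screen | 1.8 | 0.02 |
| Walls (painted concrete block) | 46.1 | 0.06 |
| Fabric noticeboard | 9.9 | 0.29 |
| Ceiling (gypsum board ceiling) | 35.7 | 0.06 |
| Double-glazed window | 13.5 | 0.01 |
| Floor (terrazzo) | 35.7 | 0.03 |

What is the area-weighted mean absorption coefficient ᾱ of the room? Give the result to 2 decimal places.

S = Σ Sᵢ = 1.8 + 46.1 + 9.9 + 35.7 + 13.5 + 35.7 = 142.7 m².
Weighted sum Σ Sα = 9.021.
ᾱ = A/S = 0.06.

0.06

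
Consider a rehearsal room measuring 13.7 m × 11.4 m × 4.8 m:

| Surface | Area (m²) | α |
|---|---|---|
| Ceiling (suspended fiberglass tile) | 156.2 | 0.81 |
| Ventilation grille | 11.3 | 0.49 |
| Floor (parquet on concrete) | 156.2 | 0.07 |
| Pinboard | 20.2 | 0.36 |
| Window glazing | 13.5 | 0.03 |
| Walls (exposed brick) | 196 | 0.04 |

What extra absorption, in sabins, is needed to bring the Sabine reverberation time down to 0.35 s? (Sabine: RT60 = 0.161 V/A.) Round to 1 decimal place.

A₁ = Σ Sᵢαᵢ = 156.2×0.81 + 11.3×0.49 + 156.2×0.07 + 20.2×0.36 + 13.5×0.03 + 196×0.04 = 158.510 sabins.
V = 749.664 m³. Required absorption A₂ = 0.161 × 749.664 / 0.35 = 344.845 sabins.
Additional absorption ΔA = 344.845 − 158.510 = 186.3 sabins.

186.3 sabins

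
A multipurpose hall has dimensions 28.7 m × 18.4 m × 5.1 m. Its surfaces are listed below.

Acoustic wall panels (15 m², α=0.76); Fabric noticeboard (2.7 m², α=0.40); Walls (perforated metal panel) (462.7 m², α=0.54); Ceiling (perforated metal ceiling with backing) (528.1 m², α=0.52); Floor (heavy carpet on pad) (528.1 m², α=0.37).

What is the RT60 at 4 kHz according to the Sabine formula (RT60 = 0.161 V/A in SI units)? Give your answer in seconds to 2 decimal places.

0.59 seconds

A = Σ Sᵢαᵢ = 15×0.76 + 2.7×0.40 + 462.7×0.54 + 528.1×0.52 + 528.1×0.37 = 732.347 sabins.
Room volume: 2693.208 m³.
RT60 = 0.161 · V / A = 0.161 × 2693.208 / 732.347 = 0.59 s.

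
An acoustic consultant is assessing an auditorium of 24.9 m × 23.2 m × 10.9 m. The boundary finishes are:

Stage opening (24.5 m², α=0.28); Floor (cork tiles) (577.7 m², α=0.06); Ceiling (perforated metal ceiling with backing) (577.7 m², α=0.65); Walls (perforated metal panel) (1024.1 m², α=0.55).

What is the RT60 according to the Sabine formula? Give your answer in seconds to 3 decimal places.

1.034 seconds

A = Σ Sᵢαᵢ = 24.5×0.28 + 577.7×0.06 + 577.7×0.65 + 1024.1×0.55 = 980.282 sabins.
Volume V = 24.9 × 23.2 × 10.9 = 6296.712 m³.
Sabine: RT60 = 0.161 × 6296.712 / 980.282 = 1.034 s.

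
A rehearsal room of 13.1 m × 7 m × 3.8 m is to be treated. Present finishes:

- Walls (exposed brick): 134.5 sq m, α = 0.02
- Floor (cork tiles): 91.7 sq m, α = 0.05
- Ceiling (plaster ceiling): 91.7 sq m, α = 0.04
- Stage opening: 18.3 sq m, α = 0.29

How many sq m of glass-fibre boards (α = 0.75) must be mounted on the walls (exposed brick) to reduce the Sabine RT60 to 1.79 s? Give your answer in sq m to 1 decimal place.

A₁ = Σ Sᵢαᵢ = 134.5*0.02 + 91.7*0.05 + 91.7*0.04 + 18.3*0.29 = 16.250 sabins.
V = 348.46 m³. Target absorption A₂ = 0.161 × 348.46 / 1.79 = 31.342 sabins.
ΔA needed = 31.342 − 16.250 = 15.092 sabins.
Net gain per sq m: Δα = 0.75 − 0.02 = 0.73.
Panel area = 15.092 / 0.73 = 20.7 sq m.

20.7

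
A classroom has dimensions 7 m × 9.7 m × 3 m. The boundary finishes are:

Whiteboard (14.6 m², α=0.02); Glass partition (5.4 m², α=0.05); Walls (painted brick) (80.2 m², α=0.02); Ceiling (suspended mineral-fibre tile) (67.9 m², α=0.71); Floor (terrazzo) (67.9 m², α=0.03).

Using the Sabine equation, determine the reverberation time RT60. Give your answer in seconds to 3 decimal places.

0.626 seconds

Total absorption A = 14.6*0.02 + 5.4*0.05 + 80.2*0.02 + 67.9*0.71 + 67.9*0.03
  = 0.292 + 0.270 + 1.604 + 48.209 + 2.037 = 52.412 m² sabins.
Room volume: 203.7 m³.
T = 0.161 V/A = 0.161·203.7/52.412 = 0.626 s.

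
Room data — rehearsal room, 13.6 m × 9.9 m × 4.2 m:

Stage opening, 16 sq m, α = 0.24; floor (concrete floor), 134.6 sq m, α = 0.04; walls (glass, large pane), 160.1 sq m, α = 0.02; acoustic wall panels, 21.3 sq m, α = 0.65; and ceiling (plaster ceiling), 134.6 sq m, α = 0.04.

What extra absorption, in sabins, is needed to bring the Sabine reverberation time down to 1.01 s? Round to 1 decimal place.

Summing Sᵢαᵢ: 3.840 + 5.384 + 3.202 + 13.845 + 5.384 → A₁ = 31.655 sabins.
For T = 1.01 s, need A₂ = 0.161·V/T = 0.161·565.488/1.01 = 90.142 sabins.
Shortfall: 90.142 − 31.655 = 58.5 sabins.

58.5 sabins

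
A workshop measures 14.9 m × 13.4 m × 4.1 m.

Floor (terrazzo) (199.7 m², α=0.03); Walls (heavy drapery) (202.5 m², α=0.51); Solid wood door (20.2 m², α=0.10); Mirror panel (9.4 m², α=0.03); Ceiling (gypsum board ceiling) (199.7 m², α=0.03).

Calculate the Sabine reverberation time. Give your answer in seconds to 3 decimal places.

1.121 sec

Equivalent absorption area: A = 199.7×0.03 + 202.5×0.51 + 20.2×0.10 + 9.4×0.03 + 199.7×0.03 = 117.559 m².
V = 14.9·13.4·4.1 = 818.606 m³.
RT60 = 0.161 · V / A = 0.161 × 818.606 / 117.559 = 1.121 s.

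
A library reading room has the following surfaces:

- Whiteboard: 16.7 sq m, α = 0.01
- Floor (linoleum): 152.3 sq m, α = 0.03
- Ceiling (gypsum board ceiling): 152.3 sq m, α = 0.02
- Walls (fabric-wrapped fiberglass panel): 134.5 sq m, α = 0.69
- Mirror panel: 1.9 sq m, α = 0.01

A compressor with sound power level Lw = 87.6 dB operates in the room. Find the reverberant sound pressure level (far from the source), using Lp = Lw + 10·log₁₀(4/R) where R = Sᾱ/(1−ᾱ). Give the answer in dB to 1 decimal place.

72.5 dB

Σ(Sᵢαᵢ) = 16.7×0.01 + 152.3×0.03 + 152.3×0.02 + 134.5×0.69 + 1.9×0.01 = 100.606; total area S = 457.7 sq m.
ᾱ = 0.2198, so room constant R = A/(1−ᾱ) = 128.949 sq m.
Lp = 87.6 + 10·log₁₀(4/128.949) = 87.6 + (-15.08) = 72.5 dB.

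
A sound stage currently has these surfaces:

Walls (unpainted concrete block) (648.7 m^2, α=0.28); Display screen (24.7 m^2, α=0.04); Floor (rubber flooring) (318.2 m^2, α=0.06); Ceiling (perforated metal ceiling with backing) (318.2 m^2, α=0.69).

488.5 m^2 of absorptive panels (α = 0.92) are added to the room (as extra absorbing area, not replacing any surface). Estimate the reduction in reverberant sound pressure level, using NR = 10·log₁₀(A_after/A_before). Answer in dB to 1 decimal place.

A_before = Σ Sᵢαᵢ = 648.7*0.28 + 24.7*0.04 + 318.2*0.06 + 318.2*0.69 = 421.274 sabins.
Added absorption = 488.5 × 0.92 = 449.420 sabins.
New total A_after = 870.694 sabins.
Reduction = 10 log₁₀(A_after/A_before) = 10 log₁₀(2.0668) = 3.2 dB.

3.2 dB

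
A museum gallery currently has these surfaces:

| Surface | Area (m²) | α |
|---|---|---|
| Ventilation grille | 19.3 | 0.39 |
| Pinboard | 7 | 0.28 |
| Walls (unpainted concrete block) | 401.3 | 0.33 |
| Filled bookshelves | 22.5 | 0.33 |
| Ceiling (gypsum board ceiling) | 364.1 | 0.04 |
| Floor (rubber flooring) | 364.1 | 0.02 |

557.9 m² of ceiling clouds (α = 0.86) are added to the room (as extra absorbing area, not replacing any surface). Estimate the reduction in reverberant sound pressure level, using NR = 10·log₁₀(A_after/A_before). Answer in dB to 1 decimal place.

5.8 dB

A_before = Σ Sᵢαᵢ = 19.3·0.39 + 7·0.28 + 401.3·0.33 + 22.5·0.33 + 364.1·0.04 + 364.1·0.02 = 171.187 sabins.
Added absorption = 557.9 × 0.86 = 479.794 sabins.
A_after = 171.187 + 479.794 = 650.981 sabins.
Reduction = 10 log₁₀(A_after/A_before) = 10 log₁₀(3.8027) = 5.8 dB.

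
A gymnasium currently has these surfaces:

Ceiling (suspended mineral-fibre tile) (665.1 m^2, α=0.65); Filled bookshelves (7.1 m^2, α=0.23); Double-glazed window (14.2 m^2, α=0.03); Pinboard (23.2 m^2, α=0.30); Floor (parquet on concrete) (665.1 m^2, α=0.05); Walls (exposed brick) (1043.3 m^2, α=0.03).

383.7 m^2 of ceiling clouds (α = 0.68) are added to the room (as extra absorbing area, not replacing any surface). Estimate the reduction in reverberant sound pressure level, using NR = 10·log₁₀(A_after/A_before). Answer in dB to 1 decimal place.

Summing Sᵢαᵢ: 432.315 + 1.633 + 0.426 + 6.960 + 33.255 + 31.299 → A_before = 505.888 sabins.
Treatment contributes 383.7·0.68 = 260.916 sabins.
New total A_after = 766.804 sabins.
Reduction = 10 log₁₀(A_after/A_before) = 10 log₁₀(1.5158) = 1.8 dB.

1.8 dB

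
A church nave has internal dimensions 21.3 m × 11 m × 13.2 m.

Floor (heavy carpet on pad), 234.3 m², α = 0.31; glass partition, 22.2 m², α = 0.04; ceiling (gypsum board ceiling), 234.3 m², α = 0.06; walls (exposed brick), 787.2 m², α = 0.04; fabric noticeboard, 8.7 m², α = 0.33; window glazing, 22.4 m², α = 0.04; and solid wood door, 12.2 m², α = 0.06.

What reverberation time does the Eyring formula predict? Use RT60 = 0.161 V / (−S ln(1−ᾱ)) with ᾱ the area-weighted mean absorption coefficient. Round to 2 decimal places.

3.84 s

Total surface area S = 234.3 + 22.2 + 234.3 + 787.2 + 8.7 + 22.4 + 12.2 = 1321.3 m².
Σ(Sᵢαᵢ) = 234.3×0.31 + 22.2×0.04 + 234.3×0.06 + 787.2×0.04 + 8.7×0.33 + 22.4×0.04 + 12.2×0.06 = 123.566.
ᾱ = 123.566 / 1321.3 = 0.0935.
−S·ln(1−ᾱ) = −1321.3 × ln(1 − 0.0935) = 129.704.
V = 21.3 × 11 × 13.2 = 3092.76 m³.
RT60 = 0.161 × 3092.76 / 129.704 = 3.84 s.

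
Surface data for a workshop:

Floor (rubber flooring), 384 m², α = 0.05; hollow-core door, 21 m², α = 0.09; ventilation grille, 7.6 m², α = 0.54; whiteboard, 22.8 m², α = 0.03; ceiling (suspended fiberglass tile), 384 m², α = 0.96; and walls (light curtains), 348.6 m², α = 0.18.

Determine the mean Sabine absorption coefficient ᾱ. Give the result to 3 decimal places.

S = Σ Sᵢ = 384 + 21 + 7.6 + 22.8 + 384 + 348.6 = 1168.0 m².
Σ(Sᵢαᵢ) = 384×0.05 + 21×0.09 + 7.6×0.54 + 22.8×0.03 + 384×0.96 + 348.6×0.18 = 457.266.
ᾱ = A/S = 0.391.

0.391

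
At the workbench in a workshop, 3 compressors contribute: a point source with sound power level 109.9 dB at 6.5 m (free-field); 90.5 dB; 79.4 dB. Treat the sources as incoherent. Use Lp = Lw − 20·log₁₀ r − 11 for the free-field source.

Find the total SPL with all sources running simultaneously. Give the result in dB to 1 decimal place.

91.4 dB

Source at 6.5 m: Lp = 109.9 − 20·log₁₀(6.5) − 11 = 82.6 dB.
Sum in the linear (power) domain: Σ 10^(Lᵢ/10) = 10^(82.6/10) + 10^(90.5/10) + 10^(79.4/10) = 1.391e+09.
Combined level = 10 log₁₀(1.391e+09) = 91.4 dB.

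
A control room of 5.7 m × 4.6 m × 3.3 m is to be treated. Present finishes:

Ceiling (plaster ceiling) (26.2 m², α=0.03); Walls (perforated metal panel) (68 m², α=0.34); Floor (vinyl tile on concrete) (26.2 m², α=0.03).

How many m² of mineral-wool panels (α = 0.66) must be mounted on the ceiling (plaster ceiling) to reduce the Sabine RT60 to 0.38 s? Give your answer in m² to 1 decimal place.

19.0

Summing Sᵢαᵢ: 0.786 + 23.120 + 0.786 → A₁ = 24.692 sabins.
Required A₂ = 0.161·86.526/0.38 = 36.660 sabins.
Absorption to add: 36.660 − 24.692 = 11.968 sabins.
Each m² of panel replacing the ceiling (plaster ceiling) adds (0.66 − 0.03) = 0.63 sabins.
Area = ΔA/Δα = 11.968/0.63 = 19.0 m².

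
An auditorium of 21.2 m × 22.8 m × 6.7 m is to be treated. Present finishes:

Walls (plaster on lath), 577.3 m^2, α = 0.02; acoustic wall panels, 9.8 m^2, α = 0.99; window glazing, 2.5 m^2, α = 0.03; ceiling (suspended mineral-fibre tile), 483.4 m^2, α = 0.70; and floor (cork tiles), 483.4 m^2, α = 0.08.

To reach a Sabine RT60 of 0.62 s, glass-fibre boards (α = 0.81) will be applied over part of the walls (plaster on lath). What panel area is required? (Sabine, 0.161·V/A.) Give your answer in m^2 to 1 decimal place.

A₁ = Σ Sᵢαᵢ = 577.3×0.02 + 9.8×0.99 + 2.5×0.03 + 483.4×0.70 + 483.4×0.08 = 398.375 sabins.
Required A₂ = 0.161·3238.512/0.62 = 840.968 sabins.
ΔA needed = 840.968 − 398.375 = 442.593 sabins.
Net gain per m^2: Δα = 0.81 − 0.02 = 0.79.
Panel area = 442.593 / 0.79 = 560.2 m^2.

560.2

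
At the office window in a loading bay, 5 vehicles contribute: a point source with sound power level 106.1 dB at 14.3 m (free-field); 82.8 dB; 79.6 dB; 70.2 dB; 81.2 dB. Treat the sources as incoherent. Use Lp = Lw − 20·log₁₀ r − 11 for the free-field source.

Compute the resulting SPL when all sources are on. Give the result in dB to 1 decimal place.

86.4 dB

Source at 14.3 m: Lp = 106.1 − 20·log₁₀(14.3) − 11 = 72.0 dB.
Σ 10^(Lᵢ/10) = 4.399e+08.
Combined level = 10 log₁₀(4.399e+08) = 86.4 dB.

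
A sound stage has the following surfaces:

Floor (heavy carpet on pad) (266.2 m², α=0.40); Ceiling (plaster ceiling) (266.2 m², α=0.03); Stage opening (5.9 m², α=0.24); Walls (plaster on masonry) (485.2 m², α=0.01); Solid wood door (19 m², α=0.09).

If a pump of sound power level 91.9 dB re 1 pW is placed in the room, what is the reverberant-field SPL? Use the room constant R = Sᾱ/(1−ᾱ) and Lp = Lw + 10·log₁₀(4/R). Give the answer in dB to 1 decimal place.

76.5 dB

Σ(Sᵢαᵢ) = 266.2×0.40 + 266.2×0.03 + 5.9×0.24 + 485.2×0.01 + 19×0.09 = 122.444; total area S = 1042.5 m².
ᾱ = 0.1175, so room constant R = A/(1−ᾱ) = 138.747 m².
Lp = 91.9 + 10·log₁₀(4/138.747) = 91.9 + (-15.40) = 76.5 dB.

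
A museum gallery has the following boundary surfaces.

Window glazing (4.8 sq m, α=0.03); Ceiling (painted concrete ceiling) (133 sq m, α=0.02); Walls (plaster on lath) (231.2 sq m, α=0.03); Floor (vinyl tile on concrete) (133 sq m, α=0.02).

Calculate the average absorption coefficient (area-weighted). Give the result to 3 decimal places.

Total surface area S = 502.0 sq m.
Weighted sum Σ Sα = 12.400.
ᾱ = 12.400 / 502.0 = 0.025.

0.025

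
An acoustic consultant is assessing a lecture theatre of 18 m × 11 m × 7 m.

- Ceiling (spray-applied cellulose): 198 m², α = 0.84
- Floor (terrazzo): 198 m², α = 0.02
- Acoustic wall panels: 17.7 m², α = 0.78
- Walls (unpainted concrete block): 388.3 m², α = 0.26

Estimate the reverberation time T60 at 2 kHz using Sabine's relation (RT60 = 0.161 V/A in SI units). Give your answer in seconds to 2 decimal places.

Summing Sᵢαᵢ: 166.320 + 3.960 + 13.806 + 100.958 → A = 285.044 sabins.
Volume V = 18 × 11 × 7 = 1386 m³.
T = 0.161 V/A = 0.161·1386/285.044 = 0.78 s.

0.78 seconds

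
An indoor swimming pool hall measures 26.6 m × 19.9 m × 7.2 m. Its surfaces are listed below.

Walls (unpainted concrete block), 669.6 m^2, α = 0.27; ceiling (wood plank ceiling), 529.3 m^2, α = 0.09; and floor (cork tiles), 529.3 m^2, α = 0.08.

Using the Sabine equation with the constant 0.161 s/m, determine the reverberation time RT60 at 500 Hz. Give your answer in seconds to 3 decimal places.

2.266 seconds

A = Σ Sᵢαᵢ = 669.6·0.27 + 529.3·0.09 + 529.3·0.08 = 270.773 sabins.
Room volume: 3811.248 m³.
T = 0.161 V/A = 0.161·3811.248/270.773 = 2.266 s.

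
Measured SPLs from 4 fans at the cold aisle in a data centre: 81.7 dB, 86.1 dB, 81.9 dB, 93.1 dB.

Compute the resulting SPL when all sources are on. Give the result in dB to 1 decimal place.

94.4 dB

Sum in the linear (power) domain: Σ 10^(Lᵢ/10) = 10^(81.7/10) + 10^(86.1/10) + 10^(81.9/10) + 10^(93.1/10) = 2.752e+09.
Back to dB: 10·log₁₀ Σ = 94.4 dB.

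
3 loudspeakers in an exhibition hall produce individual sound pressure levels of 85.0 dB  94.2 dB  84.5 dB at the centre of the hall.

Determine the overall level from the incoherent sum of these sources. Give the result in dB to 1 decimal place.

Σ 10^(Lᵢ/10) = 3.228e+09.
Combined level = 10 log₁₀(3.228e+09) = 95.1 dB.

95.1 dB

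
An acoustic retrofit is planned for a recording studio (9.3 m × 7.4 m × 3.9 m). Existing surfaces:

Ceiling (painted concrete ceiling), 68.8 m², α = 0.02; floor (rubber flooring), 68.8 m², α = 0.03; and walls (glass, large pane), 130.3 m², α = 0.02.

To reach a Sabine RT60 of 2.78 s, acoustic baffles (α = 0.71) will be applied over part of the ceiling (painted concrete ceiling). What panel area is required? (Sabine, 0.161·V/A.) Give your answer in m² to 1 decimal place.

13.8

Equivalent absorption area: A₁ = 68.8·0.02 + 68.8·0.03 + 130.3·0.02 = 6.046 m².
Required A₂ = 0.161·268.398/2.78 = 15.544 sabins.
Absorption to add: 15.544 − 6.046 = 9.498 sabins.
Net gain per m²: Δα = 0.71 − 0.02 = 0.69.
Panel area = 9.498 / 0.69 = 13.8 m².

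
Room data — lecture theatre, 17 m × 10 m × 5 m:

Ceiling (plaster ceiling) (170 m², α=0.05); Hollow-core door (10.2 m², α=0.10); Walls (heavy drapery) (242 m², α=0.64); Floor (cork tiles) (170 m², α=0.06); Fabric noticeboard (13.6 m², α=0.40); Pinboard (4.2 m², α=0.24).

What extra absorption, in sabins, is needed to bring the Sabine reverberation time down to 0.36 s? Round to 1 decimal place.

A₁ = Σ Sᵢαᵢ = 170·0.05 + 10.2·0.10 + 242·0.64 + 170·0.06 + 13.6·0.40 + 4.2·0.24 = 181.048 sabins.
V = 850 m³. Required absorption A₂ = 0.161 × 850 / 0.36 = 380.139 sabins.
Shortfall: 380.139 − 181.048 = 199.1 sabins.

199.1 sabins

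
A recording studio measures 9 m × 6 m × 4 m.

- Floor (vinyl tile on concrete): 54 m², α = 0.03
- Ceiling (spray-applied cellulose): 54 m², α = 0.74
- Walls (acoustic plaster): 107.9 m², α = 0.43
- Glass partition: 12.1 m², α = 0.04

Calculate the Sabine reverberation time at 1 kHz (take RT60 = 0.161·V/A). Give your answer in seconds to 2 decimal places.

0.39 seconds

Total absorption A = 54·0.03 + 54·0.74 + 107.9·0.43 + 12.1·0.04
  = 1.620 + 39.960 + 46.397 + 0.484 = 88.461 m² sabins.
V = 9·6·4 = 216 m³.
RT60 = 0.161 · V / A = 0.161 × 216 / 88.461 = 0.39 s.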